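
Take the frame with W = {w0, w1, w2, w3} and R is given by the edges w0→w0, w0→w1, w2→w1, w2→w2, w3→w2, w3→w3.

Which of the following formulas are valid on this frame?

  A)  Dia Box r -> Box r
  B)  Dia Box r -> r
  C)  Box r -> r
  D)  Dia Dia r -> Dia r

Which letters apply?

none

R is not reflexive: not w1 R w1.
R is not symmetric: w0 R w1 but not w1 R w0.
R is not transitive: w3 R w2 and w2 R w1 but not w3 R w1.
R is not euclidean: w0 R w1 and w0 R w0 but not w1 R w0.
(A) Dia Box r -> Box r (the dual of axiom 5) characterises the euclidean frames. R is not euclidean — not valid.
(B) Dia Box r -> r is the dual of axiom B; it is valid on a frame exactly when R is symmetric. R is not symmetric, so not valid.
(C) Box r -> r is axiom T, which corresponds to reflexivity. R is not reflexive — not valid.
(D) Dia Dia r -> Dia r (the dual of axiom 4) characterises the transitive frames. R is not transitive — not valid.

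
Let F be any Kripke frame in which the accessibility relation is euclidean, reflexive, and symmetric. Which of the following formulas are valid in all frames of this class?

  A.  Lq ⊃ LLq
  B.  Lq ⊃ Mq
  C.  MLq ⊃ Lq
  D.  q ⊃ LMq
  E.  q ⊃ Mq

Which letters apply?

A relation that is euclidean, reflexive, and symmetric is also serial and transitive.
(A) Lq ⊃ LLq is axiom 4, which corresponds to transitivity. Every such R is transitive — valid.
(B) axiom D: valid iff R is serial. Every such R is serial — valid.
(C) MLq ⊃ Lq is the dual of axiom 5; it is valid on a frame exactly when R is euclidean. Every such R is euclidean, so valid.
(D) q ⊃ LMq is axiom B, which corresponds to symmetry. Every such R is symmetric — valid.
(E) the dual of axiom T: valid iff R is reflexive. Every such R is reflexive — valid.

A, B, C, D, E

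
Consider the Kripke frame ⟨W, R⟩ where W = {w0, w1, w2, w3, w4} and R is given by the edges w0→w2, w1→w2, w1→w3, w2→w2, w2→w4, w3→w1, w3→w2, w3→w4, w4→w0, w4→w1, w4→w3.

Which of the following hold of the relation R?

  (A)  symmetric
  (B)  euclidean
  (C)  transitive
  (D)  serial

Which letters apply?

(A) not symmetric: w0 R w2 but not w2 R w0.
(B) not euclidean: w1 R w2 and w1 R w3 but not w2 R w3.
(C) not transitive: w0 R w2 and w2 R w4 but not w0 R w4.
(D) serial: every world has an R-successor.

D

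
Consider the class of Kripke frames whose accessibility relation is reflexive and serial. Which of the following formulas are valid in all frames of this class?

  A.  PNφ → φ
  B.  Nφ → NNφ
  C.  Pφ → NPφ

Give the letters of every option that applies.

none

(A) the dual of axiom B: valid iff R is symmetric. Such an R need not be symmetric — not valid.
(B) Nφ → NNφ (axiom 4) characterises the transitive frames. Such an R need not be transitive — not valid.
(C) Pφ → NPφ is axiom 5, which corresponds to the euclidean property. Such an R need not be euclidean — not valid.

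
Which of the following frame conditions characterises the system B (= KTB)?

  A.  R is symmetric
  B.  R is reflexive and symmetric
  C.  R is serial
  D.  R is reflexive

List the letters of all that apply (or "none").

(A) this class determines KB, not B (= KTB).
(B) B (= KTB) is sound and complete for exactly this class.
(C) this class determines D, not B (= KTB).
(D) this class determines T (= KT), not B (= KTB).

B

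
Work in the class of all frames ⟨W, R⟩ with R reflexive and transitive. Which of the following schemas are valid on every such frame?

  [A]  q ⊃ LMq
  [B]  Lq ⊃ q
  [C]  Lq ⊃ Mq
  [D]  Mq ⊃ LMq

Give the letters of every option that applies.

B, C

Reflexive relations are serial.
(A) axiom B: valid iff R is symmetric. Such an R need not be symmetric — not valid.
(B) axiom T: valid iff R is reflexive. Every such R is reflexive — valid.
(C) Lq ⊃ Mq (axiom D) characterises the serial frames. Every such R is serial — valid.
(D) axiom 5: valid iff R is euclidean. Such an R need not be euclidean — not valid.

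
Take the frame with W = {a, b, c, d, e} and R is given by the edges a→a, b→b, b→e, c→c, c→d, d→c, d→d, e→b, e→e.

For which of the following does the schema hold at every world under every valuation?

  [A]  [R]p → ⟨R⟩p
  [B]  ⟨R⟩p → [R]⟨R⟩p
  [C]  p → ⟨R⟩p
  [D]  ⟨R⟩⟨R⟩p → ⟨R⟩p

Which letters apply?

R is reflexive: each world relates to itself.
R is transitive: R is closed under composition.
R is euclidean: any two R-successors of the same world are R-related.
R is serial: every world has an R-successor.
(A) [R]p → ⟨R⟩p (axiom D) characterises the serial frames. R is serial — valid.
(B) ⟨R⟩p → [R]⟨R⟩p (axiom 5) characterises the euclidean frames. R is euclidean — valid.
(C) p → ⟨R⟩p (the dual of axiom T) characterises the reflexive frames. R is reflexive — valid.
(D) ⟨R⟩⟨R⟩p → ⟨R⟩p (the dual of axiom 4) characterises the transitive frames. R is transitive — valid.

A, B, C, D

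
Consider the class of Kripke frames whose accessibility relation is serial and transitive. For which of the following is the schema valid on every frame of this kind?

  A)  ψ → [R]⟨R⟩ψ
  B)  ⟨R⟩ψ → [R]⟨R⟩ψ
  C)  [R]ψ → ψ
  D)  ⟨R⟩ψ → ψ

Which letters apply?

none

(A) axiom B: valid iff R is symmetric. Such an R need not be symmetric — not valid.
(B) ⟨R⟩ψ → [R]⟨R⟩ψ is axiom 5, which corresponds to the euclidean property. Such an R need not be euclidean — not valid.
(C) axiom T: valid iff R is reflexive. Such an R need not be reflexive — not valid.
(D) ⟨R⟩ψ → ψ is valid only on frames where every R-edge is a self-loop. Such an R need not be a subset of the identity — not valid.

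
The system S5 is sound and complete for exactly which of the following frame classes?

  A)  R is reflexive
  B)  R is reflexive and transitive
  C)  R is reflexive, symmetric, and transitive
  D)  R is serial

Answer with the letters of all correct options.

(A) this class determines T (= KT), not S5.
(B) this class determines S4, not S5.
(C) S5 is sound and complete for exactly this class.
(D) this class determines D, not S5.

C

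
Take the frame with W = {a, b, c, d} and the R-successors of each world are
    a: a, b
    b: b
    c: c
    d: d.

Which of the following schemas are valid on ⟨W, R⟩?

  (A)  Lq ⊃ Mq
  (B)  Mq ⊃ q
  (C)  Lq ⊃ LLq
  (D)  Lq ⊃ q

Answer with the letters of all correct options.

A, C, D

R is reflexive: each world relates to itself.
R is transitive: R is closed under composition.
R is serial: every world has an R-successor.
R is not a subset of the identity: a R b with a ≠ b.
(A) Lq ⊃ Mq is axiom D; it is valid on a frame exactly when R is serial. R is serial, so valid.
(B) Mq ⊃ q (the converse of T) corresponds to R being a subset of the identity. Here R ⊄ identity, so not valid.
(C) Lq ⊃ LLq (axiom 4) characterises the transitive frames. R is transitive — valid.
(D) Lq ⊃ q is axiom T, which corresponds to reflexivity. R is reflexive — valid.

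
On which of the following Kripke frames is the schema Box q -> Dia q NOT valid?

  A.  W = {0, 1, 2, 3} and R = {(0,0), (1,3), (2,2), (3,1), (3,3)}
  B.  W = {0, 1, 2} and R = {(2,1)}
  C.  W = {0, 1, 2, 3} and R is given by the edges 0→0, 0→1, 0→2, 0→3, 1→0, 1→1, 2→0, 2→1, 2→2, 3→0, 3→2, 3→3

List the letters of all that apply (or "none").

B

The schema Box q -> Dia q is axiom D; it is valid on a frame iff R is serial.
(A) R is serial (every world has an R-successor), so the schema is valid here.
(B) R is not serial (0 has no R-successor), so the schema fails here.
(C) R is serial (every world has an R-successor), so the schema is valid here.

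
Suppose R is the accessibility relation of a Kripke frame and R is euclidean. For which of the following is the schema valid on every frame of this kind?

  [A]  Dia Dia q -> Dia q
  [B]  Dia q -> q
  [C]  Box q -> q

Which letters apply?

none

(A) Dia Dia q -> Dia q is the dual of axiom 4; it is valid on a frame exactly when R is transitive. Such an R need not be transitive, so not valid.
(B) Dia q -> q (the converse of T) corresponds to R being a subset of the identity. Such an R need not be a subset of the identity, so not valid.
(C) Box q -> q is axiom T, which corresponds to reflexivity. Such an R need not be reflexive — not valid.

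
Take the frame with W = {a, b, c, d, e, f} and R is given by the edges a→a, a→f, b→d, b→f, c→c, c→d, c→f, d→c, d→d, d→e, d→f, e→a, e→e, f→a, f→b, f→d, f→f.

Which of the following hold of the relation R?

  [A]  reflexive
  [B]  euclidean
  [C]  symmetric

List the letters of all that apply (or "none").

none

(A) not reflexive: not b R b.
(B) not euclidean: c R f and c R c but not f R c.
(C) not symmetric: b R d but not d R b.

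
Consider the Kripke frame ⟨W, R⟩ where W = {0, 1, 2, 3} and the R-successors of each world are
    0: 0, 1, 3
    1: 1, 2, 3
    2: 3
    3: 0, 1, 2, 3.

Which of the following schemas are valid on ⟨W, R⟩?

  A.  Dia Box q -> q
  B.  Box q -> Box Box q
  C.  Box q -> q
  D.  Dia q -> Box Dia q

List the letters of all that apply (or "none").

none

R is not reflexive: not 2 R 2.
R is not symmetric: 0 R 1 but not 1 R 0.
R is not transitive: 0 R 1 and 1 R 2 but not 0 R 2.
R is not euclidean: 0 R 1 and 0 R 0 but not 1 R 0.
(A) Dia Box q -> q is the dual of axiom B, which corresponds to symmetry. R is not symmetric — not valid.
(B) axiom 4: valid iff R is transitive. R is not transitive — not valid.
(C) Box q -> q is axiom T; it is valid on a frame exactly when R is reflexive. R is not reflexive, so not valid.
(D) Dia q -> Box Dia q is axiom 5, which corresponds to the euclidean property. R is not euclidean — not valid.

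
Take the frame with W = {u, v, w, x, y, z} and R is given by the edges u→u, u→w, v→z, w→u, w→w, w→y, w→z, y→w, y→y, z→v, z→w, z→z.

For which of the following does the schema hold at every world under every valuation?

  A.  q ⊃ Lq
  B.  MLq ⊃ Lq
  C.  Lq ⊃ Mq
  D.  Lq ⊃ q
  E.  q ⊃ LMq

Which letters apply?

R is not reflexive: not v R v.
R is symmetric: every R-edge is matched by its reverse.
R is not euclidean: w R u and w R y but not u R y.
R is not serial: x has no R-successor.
R is not a subset of the identity: u R w with u ≠ w.
(A) q ⊃ Lq is valid only on frames where every R-edge is a self-loop. Here R ⊄ identity — not valid.
(B) the dual of axiom 5: valid iff R is euclidean. R is not euclidean — not valid.
(C) axiom D: valid iff R is serial. R is not serial — not valid.
(D) Lq ⊃ q is axiom T; it is valid on a frame exactly when R is reflexive. R is not reflexive, so not valid.
(E) axiom B: valid iff R is symmetric. R is symmetric — valid.

E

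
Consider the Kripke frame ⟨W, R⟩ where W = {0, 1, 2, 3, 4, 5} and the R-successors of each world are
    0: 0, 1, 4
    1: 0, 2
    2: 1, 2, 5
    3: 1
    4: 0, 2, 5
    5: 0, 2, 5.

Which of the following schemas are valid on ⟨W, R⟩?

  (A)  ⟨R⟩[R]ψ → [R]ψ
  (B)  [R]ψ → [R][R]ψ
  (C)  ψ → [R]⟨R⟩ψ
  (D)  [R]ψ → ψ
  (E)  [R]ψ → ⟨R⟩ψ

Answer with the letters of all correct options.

R is not reflexive: not 1 R 1.
R is not symmetric: 3 R 1 but not 1 R 3.
R is not transitive: 0 R 1 and 1 R 2 but not 0 R 2.
R is not euclidean: 0 R 1 and 0 R 4 but not 1 R 4.
R is serial: every world has an R-successor.
(A) ⟨R⟩[R]ψ → [R]ψ (the dual of axiom 5) characterises the euclidean frames. R is not euclidean — not valid.
(B) [R]ψ → [R][R]ψ is axiom 4; it is valid on a frame exactly when R is transitive. R is not transitive, so not valid.
(C) ψ → [R]⟨R⟩ψ is axiom B, which corresponds to symmetry. R is not symmetric — not valid.
(D) [R]ψ → ψ is axiom T, which corresponds to reflexivity. R is not reflexive — not valid.
(E) [R]ψ → ⟨R⟩ψ is axiom D, which corresponds to seriality. R is serial — valid.

E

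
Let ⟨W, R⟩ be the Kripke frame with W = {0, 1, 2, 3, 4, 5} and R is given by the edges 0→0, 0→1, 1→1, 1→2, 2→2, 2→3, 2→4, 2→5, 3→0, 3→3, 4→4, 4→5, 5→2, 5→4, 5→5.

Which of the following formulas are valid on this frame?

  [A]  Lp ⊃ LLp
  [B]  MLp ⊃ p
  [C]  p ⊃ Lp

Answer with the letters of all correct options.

none

R is not symmetric: 0 R 1 but not 1 R 0.
R is not transitive: 0 R 1 and 1 R 2 but not 0 R 2.
R is not a subset of the identity: 0 R 1 with 0 ≠ 1.
(A) axiom 4: valid iff R is transitive. R is not transitive — not valid.
(B) MLp ⊃ p is the dual of axiom B; it is valid on a frame exactly when R is symmetric. R is not symmetric, so not valid.
(C) p ⊃ Lp is equivalent to ◇p→p; it holds exactly when R ⊆ identity. Here R ⊄ identity — not valid.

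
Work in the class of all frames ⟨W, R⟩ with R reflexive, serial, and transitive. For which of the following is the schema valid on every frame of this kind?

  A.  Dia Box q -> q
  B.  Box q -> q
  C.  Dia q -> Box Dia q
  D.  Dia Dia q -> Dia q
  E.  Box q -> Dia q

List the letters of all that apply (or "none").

(A) the dual of axiom B: valid iff R is symmetric. Such an R need not be symmetric — not valid.
(B) Box q -> q is axiom T; it is valid on a frame exactly when R is reflexive. Every such R is reflexive, so valid.
(C) Dia q -> Box Dia q is axiom 5, which corresponds to the euclidean property. Such an R need not be euclidean — not valid.
(D) Dia Dia q -> Dia q is the dual of axiom 4; it is valid on a frame exactly when R is transitive. Every such R is transitive, so valid.
(E) axiom D: valid iff R is serial. Every such R is serial — valid.

B, D, E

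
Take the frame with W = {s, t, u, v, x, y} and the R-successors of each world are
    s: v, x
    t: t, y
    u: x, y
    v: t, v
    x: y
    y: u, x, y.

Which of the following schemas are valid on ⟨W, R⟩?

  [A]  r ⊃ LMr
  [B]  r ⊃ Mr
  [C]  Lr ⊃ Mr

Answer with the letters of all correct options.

C

R is not reflexive: not s R s.
R is not symmetric: s R v but not v R s.
R is serial: every world has an R-successor.
(A) r ⊃ LMr is axiom B; it is valid on a frame exactly when R is symmetric. R is not symmetric, so not valid.
(B) the dual of axiom T: valid iff R is reflexive. R is not reflexive — not valid.
(C) Lr ⊃ Mr (axiom D) characterises the serial frames. R is serial — valid.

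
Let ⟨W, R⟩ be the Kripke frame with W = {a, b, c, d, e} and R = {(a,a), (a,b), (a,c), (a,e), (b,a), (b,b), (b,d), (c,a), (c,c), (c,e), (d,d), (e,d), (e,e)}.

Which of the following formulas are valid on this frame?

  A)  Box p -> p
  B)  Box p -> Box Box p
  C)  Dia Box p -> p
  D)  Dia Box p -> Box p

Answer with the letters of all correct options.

A

R is reflexive: each world relates to itself.
R is not symmetric: a R e but not e R a.
R is not transitive: a R b and b R d but not a R d.
R is not euclidean: a R b and a R c but not b R c.
(A) axiom T: valid iff R is reflexive. R is reflexive — valid.
(B) Box p -> Box Box p is axiom 4; it is valid on a frame exactly when R is transitive. R is not transitive, so not valid.
(C) Dia Box p -> p (the dual of axiom B) characterises the symmetric frames. R is not symmetric — not valid.
(D) the dual of axiom 5: valid iff R is euclidean. R is not euclidean — not valid.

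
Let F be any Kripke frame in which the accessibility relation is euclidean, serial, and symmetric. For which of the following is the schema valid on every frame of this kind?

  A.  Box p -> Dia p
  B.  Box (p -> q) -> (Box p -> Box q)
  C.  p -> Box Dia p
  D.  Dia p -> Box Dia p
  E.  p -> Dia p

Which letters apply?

Serial, symmetric and euclidean together give transitive (from symmetry + euclidean) and then reflexive; the relation is an equivalence.
(A) Box p -> Dia p (axiom D) characterises the serial frames. Every such R is serial — valid.
(B) Box (p -> q) -> (Box p -> Box q) is the K axiom; it holds on all frames — valid.
(C) p -> Box Dia p is axiom B; it is valid on a frame exactly when R is symmetric. Every such R is symmetric, so valid.
(D) axiom 5: valid iff R is euclidean. Every such R is euclidean — valid.
(E) p -> Dia p is the dual of axiom T; it is valid on a frame exactly when R is reflexive. Every such R is reflexive, so valid.

A, B, C, D, E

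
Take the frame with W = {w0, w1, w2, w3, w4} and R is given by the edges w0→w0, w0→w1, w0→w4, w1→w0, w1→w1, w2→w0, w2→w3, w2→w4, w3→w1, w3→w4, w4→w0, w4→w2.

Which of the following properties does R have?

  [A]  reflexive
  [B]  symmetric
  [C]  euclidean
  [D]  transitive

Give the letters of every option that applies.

none

(A) not reflexive: not w2 R w2.
(B) not symmetric: w2 R w0 but not w0 R w2.
(C) not euclidean: w0 R w1 and w0 R w4 but not w1 R w4.
(D) not transitive: w0 R w4 and w4 R w2 but not w0 R w2.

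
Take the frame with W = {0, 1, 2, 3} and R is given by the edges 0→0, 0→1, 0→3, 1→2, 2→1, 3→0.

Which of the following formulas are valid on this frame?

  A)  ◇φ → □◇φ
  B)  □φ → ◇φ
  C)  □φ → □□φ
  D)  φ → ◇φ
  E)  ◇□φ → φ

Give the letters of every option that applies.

R is not reflexive: not 1 R 1.
R is not symmetric: 0 R 1 but not 1 R 0.
R is not transitive: 0 R 1 and 1 R 2 but not 0 R 2.
R is not euclidean: 0 R 1 and 0 R 0 but not 1 R 0.
R is serial: every world has an R-successor.
(A) ◇φ → □◇φ (axiom 5) characterises the euclidean frames. R is not euclidean — not valid.
(B) □φ → ◇φ is axiom D; it is valid on a frame exactly when R is serial. R is serial, so valid.
(C) □φ → □□φ is axiom 4; it is valid on a frame exactly when R is transitive. R is not transitive, so not valid.
(D) φ → ◇φ is the dual of axiom T; it is valid on a frame exactly when R is reflexive. R is not reflexive, so not valid.
(E) ◇□φ → φ is the dual of axiom B; it is valid on a frame exactly when R is symmetric. R is not symmetric, so not valid.

B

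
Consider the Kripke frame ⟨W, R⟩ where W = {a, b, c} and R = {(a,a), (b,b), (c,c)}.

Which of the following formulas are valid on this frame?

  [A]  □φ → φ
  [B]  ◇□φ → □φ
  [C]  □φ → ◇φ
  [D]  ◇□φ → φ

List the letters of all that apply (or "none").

A, B, C, D

R is reflexive: each world relates to itself.
R is symmetric: every R-edge is matched by its reverse.
R is euclidean: any two R-successors of the same world are R-related.
R is serial: every world has an R-successor.
(A) □φ → φ (axiom T) characterises the reflexive frames. R is reflexive — valid.
(B) ◇□φ → □φ is the dual of axiom 5, which corresponds to the euclidean property. R is euclidean — valid.
(C) □φ → ◇φ is axiom D, which corresponds to seriality. R is serial — valid.
(D) ◇□φ → φ is the dual of axiom B, which corresponds to symmetry. R is symmetric — valid.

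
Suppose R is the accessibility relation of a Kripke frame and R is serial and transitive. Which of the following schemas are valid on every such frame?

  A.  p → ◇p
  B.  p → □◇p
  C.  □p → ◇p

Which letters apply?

C

(A) p → ◇p is the dual of axiom T; it is valid on a frame exactly when R is reflexive. Such an R need not be reflexive, so not valid.
(B) p → □◇p is axiom B, which corresponds to symmetry. Such an R need not be symmetric — not valid.
(C) □p → ◇p is axiom D; it is valid on a frame exactly when R is serial. Every such R is serial, so valid.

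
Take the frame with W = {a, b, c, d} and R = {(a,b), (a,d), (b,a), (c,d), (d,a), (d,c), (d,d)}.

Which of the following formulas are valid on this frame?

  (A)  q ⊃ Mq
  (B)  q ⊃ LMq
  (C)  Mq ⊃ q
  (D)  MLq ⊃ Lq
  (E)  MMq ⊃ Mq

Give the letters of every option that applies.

R is not reflexive: not a R a.
R is symmetric: every R-edge is matched by its reverse.
R is not transitive: a R b and b R a but not a R a.
R is not euclidean: a R b and a R d but not b R d.
R is not a subset of the identity: a R b with a ≠ b.
(A) q ⊃ Mq is the dual of axiom T; it is valid on a frame exactly when R is reflexive. R is not reflexive, so not valid.
(B) axiom B: valid iff R is symmetric. R is symmetric — valid.
(C) Mq ⊃ q (the converse of T) corresponds to R being a subset of the identity. Here R ⊄ identity, so not valid.
(D) MLq ⊃ Lq is the dual of axiom 5, which corresponds to the euclidean property. R is not euclidean — not valid.
(E) MMq ⊃ Mq is the dual of axiom 4; it is valid on a frame exactly when R is transitive. R is not transitive, so not valid.

B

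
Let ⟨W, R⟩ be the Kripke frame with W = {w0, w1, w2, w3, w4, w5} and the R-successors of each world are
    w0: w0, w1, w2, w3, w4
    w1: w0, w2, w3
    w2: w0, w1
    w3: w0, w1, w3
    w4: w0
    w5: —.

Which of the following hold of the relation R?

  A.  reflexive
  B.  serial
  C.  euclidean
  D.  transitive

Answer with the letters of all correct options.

none

(A) not reflexive: not w1 R w1.
(B) not serial: w5 has no R-successor.
(C) not euclidean: w0 R w1 and w0 R w4 but not w1 R w4.
(D) not transitive: w1 R w0 and w0 R w1 but not w1 R w1.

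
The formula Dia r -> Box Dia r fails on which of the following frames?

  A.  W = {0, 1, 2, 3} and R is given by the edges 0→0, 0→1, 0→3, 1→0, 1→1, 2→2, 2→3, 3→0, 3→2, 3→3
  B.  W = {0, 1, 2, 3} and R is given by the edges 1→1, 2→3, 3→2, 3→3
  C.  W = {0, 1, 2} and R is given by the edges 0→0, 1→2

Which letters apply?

A, B, C

The schema Dia r -> Box Dia r is axiom 5; it is valid on a frame iff R is euclidean.
(A) R is not euclidean (0 R 1 and 0 R 3 but not 1 R 3), so the schema fails here.
(B) R is not euclidean (3 R 2 and 3 R 2 but not 2 R 2), so the schema fails here.
(C) R is not euclidean (1 R 2 and 1 R 2 but not 2 R 2), so the schema fails here.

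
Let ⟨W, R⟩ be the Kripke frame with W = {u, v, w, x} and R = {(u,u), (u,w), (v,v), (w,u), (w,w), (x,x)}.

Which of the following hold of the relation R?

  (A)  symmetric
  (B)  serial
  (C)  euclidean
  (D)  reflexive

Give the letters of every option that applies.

(A) symmetric: every R-edge is matched by its reverse.
(B) serial: every world has an R-successor.
(C) euclidean: any two R-successors of the same world are R-related.
(D) reflexive: each world relates to itself.

A, B, C, D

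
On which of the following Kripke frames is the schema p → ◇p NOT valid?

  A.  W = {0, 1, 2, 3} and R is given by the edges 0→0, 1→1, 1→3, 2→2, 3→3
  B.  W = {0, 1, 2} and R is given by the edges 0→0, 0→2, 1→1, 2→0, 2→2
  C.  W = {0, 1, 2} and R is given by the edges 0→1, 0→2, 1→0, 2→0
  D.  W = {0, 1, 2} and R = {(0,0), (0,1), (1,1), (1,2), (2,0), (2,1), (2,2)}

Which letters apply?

The schema p → ◇p is the dual of axiom T; it is valid on a frame iff R is reflexive.
(A) R is reflexive (each world relates to itself), so the schema is valid here.
(B) R is reflexive (each world relates to itself), so the schema is valid here.
(C) R is not reflexive (not 0 R 0), so the schema fails here.
(D) R is reflexive (each world relates to itself), so the schema is valid here.

C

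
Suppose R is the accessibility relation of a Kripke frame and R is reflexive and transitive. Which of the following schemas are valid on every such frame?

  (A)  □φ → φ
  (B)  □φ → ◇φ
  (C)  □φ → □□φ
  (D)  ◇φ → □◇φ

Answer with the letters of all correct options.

A, B, C

Reflexive relations are serial.
(A) □φ → φ (axiom T) characterises the reflexive frames. Every such R is reflexive — valid.
(B) □φ → ◇φ is axiom D, which corresponds to seriality. Every such R is serial — valid.
(C) axiom 4: valid iff R is transitive. Every such R is transitive — valid.
(D) ◇φ → □◇φ (axiom 5) characterises the euclidean frames. Such an R need not be euclidean — not valid.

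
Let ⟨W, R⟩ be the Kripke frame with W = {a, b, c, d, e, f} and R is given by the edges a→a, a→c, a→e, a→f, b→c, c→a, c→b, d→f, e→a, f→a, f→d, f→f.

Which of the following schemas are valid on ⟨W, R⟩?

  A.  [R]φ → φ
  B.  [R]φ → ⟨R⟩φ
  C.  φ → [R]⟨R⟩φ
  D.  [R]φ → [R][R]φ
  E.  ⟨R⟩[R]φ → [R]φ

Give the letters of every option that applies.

R is not reflexive: not b R b.
R is symmetric: every R-edge is matched by its reverse.
R is not transitive: a R c and c R b but not a R b.
R is not euclidean: a R c and a R e but not c R e.
R is serial: every world has an R-successor.
(A) axiom T: valid iff R is reflexive. R is not reflexive — not valid.
(B) axiom D: valid iff R is serial. R is serial — valid.
(C) φ → [R]⟨R⟩φ is axiom B; it is valid on a frame exactly when R is symmetric. R is symmetric, so valid.
(D) [R]φ → [R][R]φ is axiom 4, which corresponds to transitivity. R is not transitive — not valid.
(E) ⟨R⟩[R]φ → [R]φ is the dual of axiom 5, which corresponds to the euclidean property. R is not euclidean — not valid.

B, C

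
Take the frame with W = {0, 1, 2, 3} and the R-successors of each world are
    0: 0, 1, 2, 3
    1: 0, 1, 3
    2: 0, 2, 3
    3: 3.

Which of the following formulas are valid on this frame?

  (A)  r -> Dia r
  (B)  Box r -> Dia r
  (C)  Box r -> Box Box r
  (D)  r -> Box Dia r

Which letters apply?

R is reflexive: each world relates to itself.
R is not symmetric: 0 R 3 but not 3 R 0.
R is not transitive: 1 R 0 and 0 R 2 but not 1 R 2.
R is serial: every world has an R-successor.
(A) r -> Dia r is the dual of axiom T; it is valid on a frame exactly when R is reflexive. R is reflexive, so valid.
(B) Box r -> Dia r is axiom D, which corresponds to seriality. R is serial — valid.
(C) Box r -> Box Box r (axiom 4) characterises the transitive frames. R is not transitive — not valid.
(D) r -> Box Dia r is axiom B; it is valid on a frame exactly when R is symmetric. R is not symmetric, so not valid.

A, B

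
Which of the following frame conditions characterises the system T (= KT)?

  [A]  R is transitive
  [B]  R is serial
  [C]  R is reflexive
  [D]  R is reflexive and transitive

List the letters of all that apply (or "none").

C

(A) this class determines K4, not T (= KT).
(B) this class determines D, not T (= KT).
(C) T (= KT) is sound and complete for exactly this class.
(D) this class determines S4, not T (= KT).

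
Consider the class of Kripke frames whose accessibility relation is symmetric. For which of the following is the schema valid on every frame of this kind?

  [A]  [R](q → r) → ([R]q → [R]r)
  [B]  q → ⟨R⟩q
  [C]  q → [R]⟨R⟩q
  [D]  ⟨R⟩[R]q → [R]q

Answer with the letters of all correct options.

A, C

(A) this is just K, valid on every normal frame.
(B) q → ⟨R⟩q is the dual of axiom T; it is valid on a frame exactly when R is reflexive. Such an R need not be reflexive, so not valid.
(C) q → [R]⟨R⟩q is axiom B, which corresponds to symmetry. Every such R is symmetric — valid.
(D) ⟨R⟩[R]q → [R]q is the dual of axiom 5, which corresponds to the euclidean property. Such an R need not be euclidean — not valid.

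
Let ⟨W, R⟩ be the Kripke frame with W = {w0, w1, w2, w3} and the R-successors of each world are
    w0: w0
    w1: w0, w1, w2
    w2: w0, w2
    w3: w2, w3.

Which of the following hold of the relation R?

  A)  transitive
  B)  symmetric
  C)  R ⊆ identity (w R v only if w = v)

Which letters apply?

none

(A) not transitive: w3 R w2 and w2 R w0 but not w3 R w0.
(B) not symmetric: w1 R w0 but not w0 R w1.
(C) not ⊆ identity: w1 R w0 with w1 ≠ w0.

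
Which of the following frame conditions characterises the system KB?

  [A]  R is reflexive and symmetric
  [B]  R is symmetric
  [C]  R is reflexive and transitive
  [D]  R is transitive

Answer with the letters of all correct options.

(A) this class determines B (= KTB), not KB.
(B) KB is sound and complete for exactly this class.
(C) this class determines S4, not KB.
(D) this class determines K4, not KB.

B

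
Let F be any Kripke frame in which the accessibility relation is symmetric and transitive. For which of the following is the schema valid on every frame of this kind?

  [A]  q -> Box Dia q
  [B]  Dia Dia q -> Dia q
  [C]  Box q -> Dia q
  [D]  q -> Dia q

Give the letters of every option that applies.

A, B

A symmetric transitive relation is euclidean (uRv and uRw give vRu by symmetry, then vRw by transitivity).
(A) q -> Box Dia q (axiom B) characterises the symmetric frames. Every such R is symmetric — valid.
(B) Dia Dia q -> Dia q is the dual of axiom 4; it is valid on a frame exactly when R is transitive. Every such R is transitive, so valid.
(C) Box q -> Dia q is axiom D, which corresponds to seriality. Such an R need not be serial — not valid.
(D) q -> Dia q (the dual of axiom T) characterises the reflexive frames. Such an R need not be reflexive — not valid.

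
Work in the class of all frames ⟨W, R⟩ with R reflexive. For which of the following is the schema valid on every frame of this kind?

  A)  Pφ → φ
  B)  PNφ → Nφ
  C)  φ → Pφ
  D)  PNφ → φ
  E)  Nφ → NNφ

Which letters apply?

C

A reflexive relation is serial.
(A) Pφ → φ is the converse of T; it holds exactly when R ⊆ identity. Such an R need not be a subset of the identity — not valid.
(B) PNφ → Nφ is the dual of axiom 5; it is valid on a frame exactly when R is euclidean. Such an R need not be euclidean, so not valid.
(C) φ → Pφ is the dual of axiom T, which corresponds to reflexivity. Every such R is reflexive — valid.
(D) the dual of axiom B: valid iff R is symmetric. Such an R need not be symmetric — not valid.
(E) Nφ → NNφ is axiom 4; it is valid on a frame exactly when R is transitive. Such an R need not be transitive, so not valid.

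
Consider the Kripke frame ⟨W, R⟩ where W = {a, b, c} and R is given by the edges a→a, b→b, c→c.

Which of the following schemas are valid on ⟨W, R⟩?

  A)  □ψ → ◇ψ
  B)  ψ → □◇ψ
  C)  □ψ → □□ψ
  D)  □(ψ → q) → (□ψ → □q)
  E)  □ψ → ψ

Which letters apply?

A, B, C, D, E

R is reflexive: each world relates to itself.
R is symmetric: every R-edge is matched by its reverse.
R is transitive: R is closed under composition.
R is serial: every world has an R-successor.
(A) □ψ → ◇ψ is axiom D; it is valid on a frame exactly when R is serial. R is serial, so valid.
(B) ψ → □◇ψ is axiom B; it is valid on a frame exactly when R is symmetric. R is symmetric, so valid.
(C) □ψ → □□ψ is axiom 4; it is valid on a frame exactly when R is transitive. R is transitive, so valid.
(D) this is just K, valid on every normal frame.
(E) □ψ → ψ (axiom T) characterises the reflexive frames. R is reflexive — valid.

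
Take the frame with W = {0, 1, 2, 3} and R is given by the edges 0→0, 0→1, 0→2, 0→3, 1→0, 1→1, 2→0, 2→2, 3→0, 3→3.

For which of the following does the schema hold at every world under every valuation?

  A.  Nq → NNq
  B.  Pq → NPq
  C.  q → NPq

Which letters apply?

C

R is symmetric: every R-edge is matched by its reverse.
R is not transitive: 1 R 0 and 0 R 2 but not 1 R 2.
R is not euclidean: 0 R 1 and 0 R 2 but not 1 R 2.
(A) Nq → NNq (axiom 4) characterises the transitive frames. R is not transitive — not valid.
(B) Pq → NPq is axiom 5; it is valid on a frame exactly when R is euclidean. R is not euclidean, so not valid.
(C) q → NPq is axiom B; it is valid on a frame exactly when R is symmetric. R is symmetric, so valid.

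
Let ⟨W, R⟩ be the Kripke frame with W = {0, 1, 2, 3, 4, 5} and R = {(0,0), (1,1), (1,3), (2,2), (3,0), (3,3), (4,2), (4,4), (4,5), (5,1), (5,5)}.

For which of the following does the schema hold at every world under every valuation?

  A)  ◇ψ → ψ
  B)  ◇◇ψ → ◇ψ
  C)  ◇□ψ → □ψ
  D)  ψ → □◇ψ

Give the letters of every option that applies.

none

R is not symmetric: 1 R 3 but not 3 R 1.
R is not transitive: 1 R 3 and 3 R 0 but not 1 R 0.
R is not euclidean: 1 R 3 and 1 R 1 but not 3 R 1.
R is not a subset of the identity: 1 R 3 with 1 ≠ 3.
(A) ◇ψ → ψ is valid only on frames where every R-edge is a self-loop. Here R ⊄ identity — not valid.
(B) ◇◇ψ → ◇ψ is the dual of axiom 4, which corresponds to transitivity. R is not transitive — not valid.
(C) ◇□ψ → □ψ is the dual of axiom 5, which corresponds to the euclidean property. R is not euclidean — not valid.
(D) axiom B: valid iff R is symmetric. R is not symmetric — not valid.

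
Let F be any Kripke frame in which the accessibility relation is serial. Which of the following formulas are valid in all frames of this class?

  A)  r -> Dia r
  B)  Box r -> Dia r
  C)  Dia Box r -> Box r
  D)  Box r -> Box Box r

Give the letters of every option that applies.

(A) the dual of axiom T: valid iff R is reflexive. Such an R need not be reflexive — not valid.
(B) Box r -> Dia r is axiom D, which corresponds to seriality. Every such R is serial — valid.
(C) Dia Box r -> Box r (the dual of axiom 5) characterises the euclidean frames. Such an R need not be euclidean — not valid.
(D) axiom 4: valid iff R is transitive. Such an R need not be transitive — not valid.

B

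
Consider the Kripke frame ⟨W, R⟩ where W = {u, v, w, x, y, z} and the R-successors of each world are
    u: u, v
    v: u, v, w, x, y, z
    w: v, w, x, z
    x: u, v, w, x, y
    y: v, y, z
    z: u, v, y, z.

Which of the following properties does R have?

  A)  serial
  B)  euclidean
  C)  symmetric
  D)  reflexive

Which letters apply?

(A) serial: every world has an R-successor.
(B) not euclidean: v R u and v R w but not u R w.
(C) not symmetric: w R z but not z R w.
(D) reflexive: each world relates to itself.

A, D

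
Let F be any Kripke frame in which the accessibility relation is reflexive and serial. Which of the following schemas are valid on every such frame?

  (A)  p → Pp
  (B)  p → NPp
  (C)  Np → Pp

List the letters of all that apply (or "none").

(A) p → Pp is the dual of axiom T; it is valid on a frame exactly when R is reflexive. Every such R is reflexive, so valid.
(B) p → NPp is axiom B, which corresponds to symmetry. Such an R need not be symmetric — not valid.
(C) Np → Pp is axiom D; it is valid on a frame exactly when R is serial. Every such R is serial, so valid.

A, C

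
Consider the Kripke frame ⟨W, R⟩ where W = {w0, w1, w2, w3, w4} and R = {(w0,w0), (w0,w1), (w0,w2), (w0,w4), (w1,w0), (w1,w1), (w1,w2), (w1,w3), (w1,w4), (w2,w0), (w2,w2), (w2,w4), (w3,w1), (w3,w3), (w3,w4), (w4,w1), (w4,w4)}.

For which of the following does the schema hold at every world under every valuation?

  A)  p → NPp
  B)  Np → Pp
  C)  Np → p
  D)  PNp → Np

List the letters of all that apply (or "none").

B, C

R is reflexive: each world relates to itself.
R is not symmetric: w0 R w4 but not w4 R w0.
R is not euclidean: w0 R w2 and w0 R w1 but not w2 R w1.
R is serial: every world has an R-successor.
(A) p → NPp is axiom B, which corresponds to symmetry. R is not symmetric — not valid.
(B) Np → Pp (axiom D) characterises the serial frames. R is serial — valid.
(C) Np → p is axiom T, which corresponds to reflexivity. R is reflexive — valid.
(D) the dual of axiom 5: valid iff R is euclidean. R is not euclidean — not valid.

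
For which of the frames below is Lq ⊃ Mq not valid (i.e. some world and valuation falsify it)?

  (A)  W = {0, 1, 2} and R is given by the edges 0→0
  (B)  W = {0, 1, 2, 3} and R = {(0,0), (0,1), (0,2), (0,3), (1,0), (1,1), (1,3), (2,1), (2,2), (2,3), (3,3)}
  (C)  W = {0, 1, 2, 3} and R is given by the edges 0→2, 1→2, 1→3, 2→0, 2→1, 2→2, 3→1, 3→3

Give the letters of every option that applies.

A

The schema Lq ⊃ Mq is axiom D; it is valid on a frame iff R is serial.
(A) R is not serial (1 has no R-successor), so the schema fails here.
(B) R is serial (every world has an R-successor), so the schema is valid here.
(C) R is serial (every world has an R-successor), so the schema is valid here.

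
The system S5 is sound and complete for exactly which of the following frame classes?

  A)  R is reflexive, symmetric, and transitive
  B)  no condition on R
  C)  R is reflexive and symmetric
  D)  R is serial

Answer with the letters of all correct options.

A

(A) S5 is sound and complete for exactly this class.
(B) this class determines K, not S5.
(C) this class determines B (= KTB), not S5.
(D) this class determines D, not S5.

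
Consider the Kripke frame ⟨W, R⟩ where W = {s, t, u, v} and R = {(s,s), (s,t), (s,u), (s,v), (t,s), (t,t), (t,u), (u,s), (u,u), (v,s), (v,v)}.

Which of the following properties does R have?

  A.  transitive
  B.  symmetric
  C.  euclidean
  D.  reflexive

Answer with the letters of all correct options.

D

(A) not transitive: t R s and s R v but not t R v.
(B) not symmetric: t R u but not u R t.
(C) not euclidean: s R t and s R v but not t R v.
(D) reflexive: each world relates to itself.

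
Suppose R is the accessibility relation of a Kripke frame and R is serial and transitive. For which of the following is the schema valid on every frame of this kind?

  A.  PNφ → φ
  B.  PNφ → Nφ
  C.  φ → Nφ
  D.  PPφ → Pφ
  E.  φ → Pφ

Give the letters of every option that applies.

(A) the dual of axiom B: valid iff R is symmetric. Such an R need not be symmetric — not valid.
(B) PNφ → Nφ is the dual of axiom 5; it is valid on a frame exactly when R is euclidean. Such an R need not be euclidean, so not valid.
(C) φ → Nφ is equivalent to ◇p→p; it holds exactly when R ⊆ identity. Such an R need not be a subset of the identity — not valid.
(D) the dual of axiom 4: valid iff R is transitive. Every such R is transitive — valid.
(E) φ → Pφ (the dual of axiom T) characterises the reflexive frames. Such an R need not be reflexive — not valid.

D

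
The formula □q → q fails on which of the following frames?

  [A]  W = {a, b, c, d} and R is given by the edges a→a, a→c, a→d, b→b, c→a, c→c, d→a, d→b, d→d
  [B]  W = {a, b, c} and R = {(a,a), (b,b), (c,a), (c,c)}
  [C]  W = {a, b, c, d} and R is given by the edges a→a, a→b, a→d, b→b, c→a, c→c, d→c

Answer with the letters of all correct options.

The schema □q → q is axiom T; it is valid on a frame iff R is reflexive.
(A) R is reflexive (each world relates to itself), so the schema is valid here.
(B) R is reflexive (each world relates to itself), so the schema is valid here.
(C) R is not reflexive (not d R d), so the schema fails here.

C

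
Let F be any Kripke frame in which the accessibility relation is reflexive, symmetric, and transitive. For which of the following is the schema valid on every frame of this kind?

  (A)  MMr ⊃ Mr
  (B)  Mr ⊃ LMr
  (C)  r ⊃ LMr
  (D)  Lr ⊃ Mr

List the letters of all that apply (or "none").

A, B, C, D

A relation that is reflexive, symmetric, and transitive is also euclidean and serial.
(A) the dual of axiom 4: valid iff R is transitive. Every such R is transitive — valid.
(B) Mr ⊃ LMr is axiom 5, which corresponds to the euclidean property. Every such R is euclidean — valid.
(C) r ⊃ LMr is axiom B, which corresponds to symmetry. Every such R is symmetric — valid.
(D) Lr ⊃ Mr is axiom D, which corresponds to seriality. Every such R is serial — valid.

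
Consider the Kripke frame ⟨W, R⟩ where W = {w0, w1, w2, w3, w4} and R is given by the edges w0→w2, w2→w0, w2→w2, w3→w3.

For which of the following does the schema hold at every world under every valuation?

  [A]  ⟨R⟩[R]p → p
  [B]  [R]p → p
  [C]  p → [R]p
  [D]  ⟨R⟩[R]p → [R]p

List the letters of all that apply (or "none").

A

R is not reflexive: not w0 R w0.
R is symmetric: every R-edge is matched by its reverse.
R is not euclidean: w2 R w0 and w2 R w0 but not w0 R w0.
R is not a subset of the identity: w0 R w2 with w0 ≠ w2.
(A) ⟨R⟩[R]p → p is the dual of axiom B, which corresponds to symmetry. R is symmetric — valid.
(B) [R]p → p is axiom T, which corresponds to reflexivity. R is not reflexive — not valid.
(C) p → [R]p is equivalent to ◇p→p; it holds exactly when R ⊆ identity. Here R ⊄ identity — not valid.
(D) the dual of axiom 5: valid iff R is euclidean. R is not euclidean — not valid.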